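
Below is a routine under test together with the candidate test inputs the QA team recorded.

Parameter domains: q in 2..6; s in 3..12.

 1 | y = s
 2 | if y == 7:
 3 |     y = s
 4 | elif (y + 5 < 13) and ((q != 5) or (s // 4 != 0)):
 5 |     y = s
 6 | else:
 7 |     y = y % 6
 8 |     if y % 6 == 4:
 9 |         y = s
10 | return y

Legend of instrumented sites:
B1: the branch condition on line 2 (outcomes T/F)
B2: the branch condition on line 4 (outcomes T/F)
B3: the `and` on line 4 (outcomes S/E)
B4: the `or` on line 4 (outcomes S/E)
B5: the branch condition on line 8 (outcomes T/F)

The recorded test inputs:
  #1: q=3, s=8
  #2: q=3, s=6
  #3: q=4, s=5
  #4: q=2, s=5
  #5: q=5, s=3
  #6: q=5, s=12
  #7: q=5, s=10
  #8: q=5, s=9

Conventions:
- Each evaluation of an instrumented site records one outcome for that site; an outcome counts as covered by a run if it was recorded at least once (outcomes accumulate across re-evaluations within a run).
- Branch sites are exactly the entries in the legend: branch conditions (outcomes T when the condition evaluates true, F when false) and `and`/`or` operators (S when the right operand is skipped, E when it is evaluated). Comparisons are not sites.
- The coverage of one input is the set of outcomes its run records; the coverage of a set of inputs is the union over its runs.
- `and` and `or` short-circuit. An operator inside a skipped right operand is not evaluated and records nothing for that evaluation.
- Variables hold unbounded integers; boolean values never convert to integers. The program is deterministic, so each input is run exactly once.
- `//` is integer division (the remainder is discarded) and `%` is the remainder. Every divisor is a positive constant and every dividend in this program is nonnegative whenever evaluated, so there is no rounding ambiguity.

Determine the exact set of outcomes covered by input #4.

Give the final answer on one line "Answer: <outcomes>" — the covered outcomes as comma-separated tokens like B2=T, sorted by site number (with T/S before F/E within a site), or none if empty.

Simulating input #4 (q=2, s=5) step by step:
  B1->F, B3->E, B4->S, B2->T
collecting distinct outcomes: B1=F, B2=T, B3=E, B4=S

Answer: B1=F, B2=T, B3=E, B4=S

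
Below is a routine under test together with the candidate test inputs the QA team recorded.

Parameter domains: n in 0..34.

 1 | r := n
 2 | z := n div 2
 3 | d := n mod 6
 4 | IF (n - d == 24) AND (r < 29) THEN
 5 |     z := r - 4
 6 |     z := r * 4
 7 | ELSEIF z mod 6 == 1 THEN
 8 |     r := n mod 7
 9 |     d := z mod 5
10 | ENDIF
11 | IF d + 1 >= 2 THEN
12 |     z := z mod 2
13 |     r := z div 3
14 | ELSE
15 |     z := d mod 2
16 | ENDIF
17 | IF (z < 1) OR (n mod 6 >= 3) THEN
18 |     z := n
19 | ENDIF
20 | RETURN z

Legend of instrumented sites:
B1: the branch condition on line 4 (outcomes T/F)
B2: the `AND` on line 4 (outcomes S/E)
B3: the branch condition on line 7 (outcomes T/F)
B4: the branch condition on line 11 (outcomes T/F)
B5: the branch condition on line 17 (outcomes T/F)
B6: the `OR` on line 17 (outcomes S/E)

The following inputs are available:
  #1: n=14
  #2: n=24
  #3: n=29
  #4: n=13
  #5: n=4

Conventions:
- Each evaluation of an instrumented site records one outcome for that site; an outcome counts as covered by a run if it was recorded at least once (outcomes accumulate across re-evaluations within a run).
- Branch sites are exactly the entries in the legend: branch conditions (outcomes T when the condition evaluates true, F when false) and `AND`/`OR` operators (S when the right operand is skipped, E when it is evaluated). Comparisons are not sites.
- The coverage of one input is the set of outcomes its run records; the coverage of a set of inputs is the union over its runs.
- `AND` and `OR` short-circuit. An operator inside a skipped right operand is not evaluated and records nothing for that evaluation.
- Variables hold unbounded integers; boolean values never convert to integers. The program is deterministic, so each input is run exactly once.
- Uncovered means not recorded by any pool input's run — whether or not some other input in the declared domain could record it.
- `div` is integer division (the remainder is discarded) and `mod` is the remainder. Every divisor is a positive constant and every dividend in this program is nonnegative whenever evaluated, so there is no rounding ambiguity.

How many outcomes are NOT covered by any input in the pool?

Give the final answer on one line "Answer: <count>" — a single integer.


input #1 (n=14): events B2->S, B1->F, B3->T, B4->T, B6->E, B5->F; covers B1=F, B2=S, B3=T, B4=T, B5=F, B6=E
input #2 (n=24): events B2->E, B1->T, B4->F, B6->S, B5->T; covers B1=T, B2=E, B4=F, B5=T, B6=S
input #3 (n=29): events B2->E, B1->F, B3->F, B4->T, B6->S, B5->T; covers B1=F, B2=E, B3=F, B4=T, B5=T, B6=S
input #4 (n=13): events B2->S, B1->F, B3->F, B4->T, B6->S, B5->T; covers B1=F, B2=S, B3=F, B4=T, B5=T, B6=S
input #5 (n=4): events B2->S, B1->F, B3->F, B4->T, B6->S, B5->T; covers B1=F, B2=S, B3=F, B4=T, B5=T, B6=S
union over the pool: B1=T, B1=F, B2=S, B2=E, B3=T, B3=F, B4=T, B4=F, B5=T, B5=F, B6=S, B6=E
uncovered (0 of 12): none
Answer: 0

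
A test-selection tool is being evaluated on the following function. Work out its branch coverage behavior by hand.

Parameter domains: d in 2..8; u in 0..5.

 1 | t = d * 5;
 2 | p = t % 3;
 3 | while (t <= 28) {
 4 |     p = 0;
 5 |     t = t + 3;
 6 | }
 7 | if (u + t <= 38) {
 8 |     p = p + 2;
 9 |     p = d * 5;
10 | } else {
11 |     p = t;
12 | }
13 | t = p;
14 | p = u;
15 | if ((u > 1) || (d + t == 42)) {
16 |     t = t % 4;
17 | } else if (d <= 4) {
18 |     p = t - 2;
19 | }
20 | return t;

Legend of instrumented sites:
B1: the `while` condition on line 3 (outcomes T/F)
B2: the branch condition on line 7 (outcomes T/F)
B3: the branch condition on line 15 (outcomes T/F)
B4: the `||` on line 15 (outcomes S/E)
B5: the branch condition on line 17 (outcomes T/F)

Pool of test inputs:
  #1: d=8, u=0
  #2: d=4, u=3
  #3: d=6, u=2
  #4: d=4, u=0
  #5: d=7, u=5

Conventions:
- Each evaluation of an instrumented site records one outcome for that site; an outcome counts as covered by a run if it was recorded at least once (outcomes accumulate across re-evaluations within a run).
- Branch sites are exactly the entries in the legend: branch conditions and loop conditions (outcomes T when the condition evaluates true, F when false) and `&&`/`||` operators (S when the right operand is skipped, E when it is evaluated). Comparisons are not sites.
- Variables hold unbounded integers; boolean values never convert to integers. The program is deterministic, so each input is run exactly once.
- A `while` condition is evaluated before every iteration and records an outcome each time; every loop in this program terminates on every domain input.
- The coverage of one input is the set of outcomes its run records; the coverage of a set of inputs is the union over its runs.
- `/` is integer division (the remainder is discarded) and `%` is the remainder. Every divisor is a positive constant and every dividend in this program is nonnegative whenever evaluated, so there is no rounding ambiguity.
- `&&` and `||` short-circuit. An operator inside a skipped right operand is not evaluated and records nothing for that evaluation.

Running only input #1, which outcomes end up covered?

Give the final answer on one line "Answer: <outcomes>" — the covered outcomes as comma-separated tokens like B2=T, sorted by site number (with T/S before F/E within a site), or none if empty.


Simulating input #1 (d=8, u=0) step by step:
  B1->F, B2->F, B4->E, B3->F, B5->F
collecting distinct outcomes: B1=F, B2=F, B3=F, B4=E, B5=F
Answer: B1=F, B2=F, B3=F, B4=E, B5=F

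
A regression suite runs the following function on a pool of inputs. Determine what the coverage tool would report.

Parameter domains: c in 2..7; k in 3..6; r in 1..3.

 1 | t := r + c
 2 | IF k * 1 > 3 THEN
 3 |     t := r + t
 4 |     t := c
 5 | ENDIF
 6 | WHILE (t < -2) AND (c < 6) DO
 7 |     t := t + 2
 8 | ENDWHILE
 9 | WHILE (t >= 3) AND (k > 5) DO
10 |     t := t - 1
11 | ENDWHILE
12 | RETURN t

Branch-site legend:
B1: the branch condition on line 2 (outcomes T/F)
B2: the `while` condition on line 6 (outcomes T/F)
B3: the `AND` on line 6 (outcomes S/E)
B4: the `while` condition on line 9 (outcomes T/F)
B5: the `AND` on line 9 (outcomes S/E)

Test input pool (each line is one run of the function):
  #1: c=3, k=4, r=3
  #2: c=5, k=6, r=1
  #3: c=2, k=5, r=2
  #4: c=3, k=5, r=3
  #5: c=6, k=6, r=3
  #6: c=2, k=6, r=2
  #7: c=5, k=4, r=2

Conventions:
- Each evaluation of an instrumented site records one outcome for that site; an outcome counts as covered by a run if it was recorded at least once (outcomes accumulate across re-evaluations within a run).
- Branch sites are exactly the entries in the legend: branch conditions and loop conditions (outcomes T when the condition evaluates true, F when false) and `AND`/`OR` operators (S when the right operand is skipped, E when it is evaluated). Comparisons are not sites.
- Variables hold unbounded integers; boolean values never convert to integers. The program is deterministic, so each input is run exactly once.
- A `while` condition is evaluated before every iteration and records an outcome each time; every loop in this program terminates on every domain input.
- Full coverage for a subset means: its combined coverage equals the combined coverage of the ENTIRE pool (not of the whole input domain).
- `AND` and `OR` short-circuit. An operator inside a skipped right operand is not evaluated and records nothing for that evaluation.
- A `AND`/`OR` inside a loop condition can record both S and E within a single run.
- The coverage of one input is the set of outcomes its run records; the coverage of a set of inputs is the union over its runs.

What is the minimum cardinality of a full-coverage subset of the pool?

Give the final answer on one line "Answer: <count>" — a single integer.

#1 (c=3, k=4, r=3) -> B1->T, B3->S, B2->F, B5->E, B4->F; covered: B1=T, B2=F, B3=S, B4=F, B5=E
#2 (c=5, k=6, r=1) -> B1->T, B3->S, B2->F, B5->E, B4->T, B5->E, B4->T, B5->E, B4->T, B5->S, B4->F; covered: B1=T, B2=F, B3=S, B4=T, B4=F, B5=S, B5=E
#3 (c=2, k=5, r=2) -> B1->T, B3->S, B2->F, B5->S, B4->F; covered: B1=T, B2=F, B3=S, B4=F, B5=S
#4 (c=3, k=5, r=3) -> B1->T, B3->S, B2->F, B5->E, B4->F; covered: B1=T, B2=F, B3=S, B4=F, B5=E
#5 (c=6, k=6, r=3) -> B1->T, B3->S, B2->F, B5->E, B4->T, B5->E, B4->T, B5->E, B4->T, B5->E, B4->T, B5->S, B4->F; covered: B1=T, B2=F, B3=S, B4=T, B4=F, B5=S, B5=E
#6 (c=2, k=6, r=2) -> B1->T, B3->S, B2->F, B5->S, B4->F; covered: B1=T, B2=F, B3=S, B4=F, B5=S
#7 (c=5, k=4, r=2) -> B1->T, B3->S, B2->F, B5->E, B4->F; covered: B1=T, B2=F, B3=S, B4=F, B5=E
together the pool reaches 7 outcomes: B1=T, B2=F, B3=S, B4=T, B4=F, B5=S, B5=E
the canonical winner is {2}: size 1, full 7-outcome coverage, earliest index list among size-1 covers

Answer: 1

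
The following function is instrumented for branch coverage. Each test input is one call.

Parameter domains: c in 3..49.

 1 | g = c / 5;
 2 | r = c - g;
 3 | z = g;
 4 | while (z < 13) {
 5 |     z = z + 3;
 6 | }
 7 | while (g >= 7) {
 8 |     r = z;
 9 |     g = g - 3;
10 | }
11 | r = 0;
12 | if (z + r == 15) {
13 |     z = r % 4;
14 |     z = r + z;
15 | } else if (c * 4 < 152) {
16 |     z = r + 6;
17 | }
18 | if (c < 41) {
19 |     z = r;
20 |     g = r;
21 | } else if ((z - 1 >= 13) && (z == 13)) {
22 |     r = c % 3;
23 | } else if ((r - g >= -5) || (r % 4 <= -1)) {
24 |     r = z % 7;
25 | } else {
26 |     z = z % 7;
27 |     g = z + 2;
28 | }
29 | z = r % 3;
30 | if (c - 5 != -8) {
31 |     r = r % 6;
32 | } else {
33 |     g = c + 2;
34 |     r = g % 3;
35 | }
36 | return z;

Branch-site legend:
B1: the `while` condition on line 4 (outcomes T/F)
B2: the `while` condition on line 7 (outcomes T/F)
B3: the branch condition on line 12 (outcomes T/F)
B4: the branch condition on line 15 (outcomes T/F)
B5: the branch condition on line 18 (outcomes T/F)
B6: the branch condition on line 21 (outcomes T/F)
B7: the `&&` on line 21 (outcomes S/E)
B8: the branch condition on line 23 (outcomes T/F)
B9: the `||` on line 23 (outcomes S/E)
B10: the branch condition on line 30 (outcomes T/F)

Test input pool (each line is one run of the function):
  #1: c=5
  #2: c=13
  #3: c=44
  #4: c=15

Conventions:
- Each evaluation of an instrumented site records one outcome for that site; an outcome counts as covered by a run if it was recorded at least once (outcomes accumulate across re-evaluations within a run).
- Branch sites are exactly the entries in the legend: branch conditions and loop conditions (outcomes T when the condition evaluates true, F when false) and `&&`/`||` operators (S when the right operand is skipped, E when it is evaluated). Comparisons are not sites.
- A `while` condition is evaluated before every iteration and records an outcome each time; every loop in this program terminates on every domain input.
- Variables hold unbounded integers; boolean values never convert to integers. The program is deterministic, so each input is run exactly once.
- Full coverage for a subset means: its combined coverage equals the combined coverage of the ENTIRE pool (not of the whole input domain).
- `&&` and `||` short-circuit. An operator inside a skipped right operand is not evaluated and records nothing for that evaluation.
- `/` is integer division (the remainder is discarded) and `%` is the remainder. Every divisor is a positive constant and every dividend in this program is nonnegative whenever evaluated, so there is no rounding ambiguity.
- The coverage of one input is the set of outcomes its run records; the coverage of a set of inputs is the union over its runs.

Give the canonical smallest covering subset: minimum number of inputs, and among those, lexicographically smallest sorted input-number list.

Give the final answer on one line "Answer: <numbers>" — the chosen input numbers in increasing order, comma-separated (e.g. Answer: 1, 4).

#1 (c=5) -> B1->T, B1->T, B1->T, B1->T, B1->F, B2->F, B3->F, B4->T, B5->T, B10->T; covered: B1=T, B1=F, B2=F, B3=F, B4=T, B5=T, B10=T
#2 (c=13) -> B1->T, B1->T, B1->T, B1->T, B1->F, B2->F, B3->F, B4->T, B5->T, B10->T; covered: B1=T, B1=F, B2=F, B3=F, B4=T, B5=T, B10=T
#3 (c=44) -> B1->T, B1->T, B1->F, B2->T, B2->F, B3->F, B4->F, B5->F, B7->E, B6->F, B9->S, B8->T, B10->T; covered: B1=T, B1=F, B2=T, B2=F, B3=F, B4=F, B5=F, B6=F, B7=E, B8=T, B9=S, B10=T
#4 (c=15) -> B1->T, B1->T, B1->T, B1->T, B1->F, B2->F, B3->T, B5->T, B10->T; covered: B1=T, B1=F, B2=F, B3=T, B5=T, B10=T
together the pool reaches 15 outcomes: B1=T, B1=F, B2=T, B2=F, B3=T, B3=F, B4=T, B4=F, B5=T, B5=F, B6=F, B7=E, B8=T, B9=S, B10=T
no size-1 subset reaches all 15 outcomes (best union: 12/15)
no size-2 subset reaches all 15 outcomes (best union: 14/15)
the canonical winner is {1, 3, 4}: size 3, full 15-outcome coverage, earliest index list among size-3 covers

Answer: 1, 3, 4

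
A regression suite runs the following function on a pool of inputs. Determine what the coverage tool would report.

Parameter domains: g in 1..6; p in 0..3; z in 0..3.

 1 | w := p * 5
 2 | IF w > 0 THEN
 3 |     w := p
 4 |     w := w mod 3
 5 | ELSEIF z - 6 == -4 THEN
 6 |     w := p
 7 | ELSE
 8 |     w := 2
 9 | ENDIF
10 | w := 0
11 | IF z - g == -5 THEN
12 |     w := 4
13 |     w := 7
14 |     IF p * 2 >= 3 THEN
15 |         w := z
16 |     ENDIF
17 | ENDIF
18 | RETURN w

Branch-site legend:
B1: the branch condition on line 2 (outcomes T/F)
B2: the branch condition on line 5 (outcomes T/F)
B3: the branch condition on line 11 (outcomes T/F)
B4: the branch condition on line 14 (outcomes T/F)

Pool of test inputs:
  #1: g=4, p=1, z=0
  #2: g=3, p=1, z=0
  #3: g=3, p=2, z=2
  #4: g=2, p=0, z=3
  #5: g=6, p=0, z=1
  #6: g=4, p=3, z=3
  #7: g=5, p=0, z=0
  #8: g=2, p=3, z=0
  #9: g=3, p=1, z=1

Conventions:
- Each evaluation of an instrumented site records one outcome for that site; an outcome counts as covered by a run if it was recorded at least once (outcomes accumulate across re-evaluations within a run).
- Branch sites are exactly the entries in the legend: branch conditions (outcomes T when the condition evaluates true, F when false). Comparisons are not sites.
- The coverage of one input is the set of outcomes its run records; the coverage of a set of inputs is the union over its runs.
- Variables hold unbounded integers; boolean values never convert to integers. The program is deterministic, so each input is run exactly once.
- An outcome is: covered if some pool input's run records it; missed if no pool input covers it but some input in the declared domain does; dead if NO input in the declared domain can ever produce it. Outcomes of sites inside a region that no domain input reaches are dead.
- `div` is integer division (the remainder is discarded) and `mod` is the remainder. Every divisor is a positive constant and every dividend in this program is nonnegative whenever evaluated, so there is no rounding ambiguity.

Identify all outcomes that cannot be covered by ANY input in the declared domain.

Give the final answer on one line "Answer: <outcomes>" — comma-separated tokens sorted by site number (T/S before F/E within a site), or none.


checking every outcome against all 96 domain inputs:
  reachable outcomes have witnesses, e.g. B1=T (e.g. g=1, p=1, z=0), B1=F (e.g. g=1, p=0, z=0), B2=T (e.g. g=1, p=0, z=2), B2=F (e.g. g=1, p=0, z=0)
Answer: none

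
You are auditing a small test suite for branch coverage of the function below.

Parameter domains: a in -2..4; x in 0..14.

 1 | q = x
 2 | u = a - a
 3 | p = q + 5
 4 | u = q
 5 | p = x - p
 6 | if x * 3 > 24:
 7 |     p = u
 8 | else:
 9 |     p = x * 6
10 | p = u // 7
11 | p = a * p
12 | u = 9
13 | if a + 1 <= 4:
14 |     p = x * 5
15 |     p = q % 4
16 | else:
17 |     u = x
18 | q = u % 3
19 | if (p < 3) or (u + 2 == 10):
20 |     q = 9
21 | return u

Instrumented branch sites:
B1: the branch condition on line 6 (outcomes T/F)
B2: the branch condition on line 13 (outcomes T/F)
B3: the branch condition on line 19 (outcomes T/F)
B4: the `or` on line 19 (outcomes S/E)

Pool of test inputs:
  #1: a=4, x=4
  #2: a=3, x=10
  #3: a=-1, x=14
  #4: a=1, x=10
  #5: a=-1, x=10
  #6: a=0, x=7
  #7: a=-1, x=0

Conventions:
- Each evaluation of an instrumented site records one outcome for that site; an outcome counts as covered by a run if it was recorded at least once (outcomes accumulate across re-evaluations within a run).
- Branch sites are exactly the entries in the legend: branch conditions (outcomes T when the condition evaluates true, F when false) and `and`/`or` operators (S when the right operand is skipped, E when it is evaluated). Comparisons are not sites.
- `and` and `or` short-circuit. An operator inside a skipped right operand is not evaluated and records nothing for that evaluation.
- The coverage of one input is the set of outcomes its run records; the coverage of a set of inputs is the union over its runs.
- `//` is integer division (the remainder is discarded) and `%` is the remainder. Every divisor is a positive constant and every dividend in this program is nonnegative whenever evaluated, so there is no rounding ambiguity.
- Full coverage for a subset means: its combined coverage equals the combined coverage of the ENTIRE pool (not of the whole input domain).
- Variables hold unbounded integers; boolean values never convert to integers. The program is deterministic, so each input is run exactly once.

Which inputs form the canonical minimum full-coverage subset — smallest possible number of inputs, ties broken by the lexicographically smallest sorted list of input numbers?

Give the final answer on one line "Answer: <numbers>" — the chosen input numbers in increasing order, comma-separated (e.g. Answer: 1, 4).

input #1, a=4, x=4: outcomes B1=F, B2=F, B3=T, B4=S
input #2, a=3, x=10: outcomes B1=T, B2=T, B3=T, B4=S
input #3, a=-1, x=14: outcomes B1=T, B2=T, B3=T, B4=S
input #4, a=1, x=10: outcomes B1=T, B2=T, B3=T, B4=S
input #5, a=-1, x=10: outcomes B1=T, B2=T, B3=T, B4=S
input #6, a=0, x=7: outcomes B1=F, B2=T, B3=F, B4=E
input #7, a=-1, x=0: outcomes B1=F, B2=T, B3=T, B4=S
pool-wide coverage (8 outcomes): B1=T, B1=F, B2=T, B2=F, B3=T, B3=F, B4=S, B4=E
every size-1 subset falls short of the 8 outcomes (best: 4/8)
every size-2 subset falls short of the 8 outcomes (best: 7/8)
at size 3, {1, 2, 6} reaches all 8 outcomes; every lexicographically earlier size-3 subset fails

Answer: 1, 2, 6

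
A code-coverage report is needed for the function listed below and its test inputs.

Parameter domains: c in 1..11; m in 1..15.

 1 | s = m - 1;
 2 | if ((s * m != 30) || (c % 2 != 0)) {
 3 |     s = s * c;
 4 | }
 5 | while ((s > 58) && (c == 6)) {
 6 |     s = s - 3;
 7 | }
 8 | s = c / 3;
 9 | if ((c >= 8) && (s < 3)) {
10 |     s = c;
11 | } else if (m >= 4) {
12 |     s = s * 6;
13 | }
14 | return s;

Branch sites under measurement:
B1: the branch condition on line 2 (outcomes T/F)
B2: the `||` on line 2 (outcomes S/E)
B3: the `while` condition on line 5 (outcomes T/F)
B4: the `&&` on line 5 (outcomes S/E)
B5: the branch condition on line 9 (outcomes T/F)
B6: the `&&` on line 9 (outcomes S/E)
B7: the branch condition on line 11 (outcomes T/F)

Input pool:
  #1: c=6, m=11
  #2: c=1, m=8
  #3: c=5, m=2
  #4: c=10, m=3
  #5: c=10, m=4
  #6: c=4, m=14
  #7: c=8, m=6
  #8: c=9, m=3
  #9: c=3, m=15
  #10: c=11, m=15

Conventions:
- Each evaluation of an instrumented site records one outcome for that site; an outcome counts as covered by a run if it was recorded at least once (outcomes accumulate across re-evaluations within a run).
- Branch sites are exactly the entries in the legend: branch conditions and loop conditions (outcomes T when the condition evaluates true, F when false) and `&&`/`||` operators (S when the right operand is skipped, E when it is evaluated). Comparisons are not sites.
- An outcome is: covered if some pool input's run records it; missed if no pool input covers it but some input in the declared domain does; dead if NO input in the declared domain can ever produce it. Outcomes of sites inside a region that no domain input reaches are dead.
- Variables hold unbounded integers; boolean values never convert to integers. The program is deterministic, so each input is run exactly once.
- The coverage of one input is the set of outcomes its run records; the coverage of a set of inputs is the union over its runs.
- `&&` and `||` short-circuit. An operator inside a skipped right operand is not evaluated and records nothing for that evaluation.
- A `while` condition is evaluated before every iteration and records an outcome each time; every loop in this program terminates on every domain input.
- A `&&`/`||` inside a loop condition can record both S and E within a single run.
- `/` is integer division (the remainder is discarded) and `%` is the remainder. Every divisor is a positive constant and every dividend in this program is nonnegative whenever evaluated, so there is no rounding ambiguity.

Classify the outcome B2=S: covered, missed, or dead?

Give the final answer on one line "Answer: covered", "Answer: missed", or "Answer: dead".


B2=S is recorded by pool input(s) 1, 2, 3, 4, 5, 6, 8, 9, 10 -> covered
Answer: covered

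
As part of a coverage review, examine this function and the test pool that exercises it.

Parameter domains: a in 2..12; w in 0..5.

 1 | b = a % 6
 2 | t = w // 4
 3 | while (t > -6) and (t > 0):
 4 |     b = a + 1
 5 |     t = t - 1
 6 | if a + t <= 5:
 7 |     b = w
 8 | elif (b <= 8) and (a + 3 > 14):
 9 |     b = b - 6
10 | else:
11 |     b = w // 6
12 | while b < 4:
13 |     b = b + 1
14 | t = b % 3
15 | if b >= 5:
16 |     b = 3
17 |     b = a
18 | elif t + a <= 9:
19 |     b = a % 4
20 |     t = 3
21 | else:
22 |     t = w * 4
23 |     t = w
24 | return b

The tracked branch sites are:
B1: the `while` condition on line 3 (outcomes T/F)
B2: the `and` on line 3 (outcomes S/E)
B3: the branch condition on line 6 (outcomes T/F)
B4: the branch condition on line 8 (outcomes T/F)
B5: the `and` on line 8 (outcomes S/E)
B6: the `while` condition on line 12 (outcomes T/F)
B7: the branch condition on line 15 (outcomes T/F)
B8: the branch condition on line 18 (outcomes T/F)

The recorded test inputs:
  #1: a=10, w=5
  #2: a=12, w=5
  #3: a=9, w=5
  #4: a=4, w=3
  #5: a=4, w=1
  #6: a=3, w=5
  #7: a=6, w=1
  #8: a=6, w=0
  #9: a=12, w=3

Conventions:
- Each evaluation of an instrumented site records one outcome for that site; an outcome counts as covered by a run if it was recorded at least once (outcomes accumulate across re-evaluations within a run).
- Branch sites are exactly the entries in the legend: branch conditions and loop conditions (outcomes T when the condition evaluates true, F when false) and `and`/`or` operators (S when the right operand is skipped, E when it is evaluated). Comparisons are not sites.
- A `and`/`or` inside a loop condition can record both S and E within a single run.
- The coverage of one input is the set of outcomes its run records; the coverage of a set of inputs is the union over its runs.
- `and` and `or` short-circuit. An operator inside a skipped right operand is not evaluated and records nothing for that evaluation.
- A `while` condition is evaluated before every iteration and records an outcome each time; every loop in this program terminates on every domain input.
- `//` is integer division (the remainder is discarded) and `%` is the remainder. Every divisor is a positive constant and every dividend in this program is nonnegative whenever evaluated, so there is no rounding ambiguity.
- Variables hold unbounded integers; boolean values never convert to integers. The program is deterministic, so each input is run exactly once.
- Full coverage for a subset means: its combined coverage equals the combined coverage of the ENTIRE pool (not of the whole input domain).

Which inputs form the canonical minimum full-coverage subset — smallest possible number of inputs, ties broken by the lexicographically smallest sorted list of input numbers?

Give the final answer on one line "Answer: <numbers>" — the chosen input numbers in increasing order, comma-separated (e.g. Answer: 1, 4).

run #1 (a=10, w=5) records B1=T, B1=F, B2=E, B3=F, B4=F, B5=S, B6=T, B6=F, B7=F, B8=F
run #2 (a=12, w=5) records B1=T, B1=F, B2=E, B3=F, B4=F, B5=S, B6=T, B6=F, B7=F, B8=F
run #3 (a=9, w=5) records B1=T, B1=F, B2=E, B3=F, B4=F, B5=S, B6=T, B6=F, B7=F, B8=F
run #4 (a=4, w=3) records B1=F, B2=E, B3=T, B6=T, B6=F, B7=F, B8=T
run #5 (a=4, w=1) records B1=F, B2=E, B3=T, B6=T, B6=F, B7=F, B8=T
run #6 (a=3, w=5) records B1=T, B1=F, B2=E, B3=T, B6=F, B7=T
run #7 (a=6, w=1) records B1=F, B2=E, B3=F, B4=F, B5=E, B6=T, B6=F, B7=F, B8=T
run #8 (a=6, w=0) records B1=F, B2=E, B3=F, B4=F, B5=E, B6=T, B6=F, B7=F, B8=T
run #9 (a=12, w=3) records B1=F, B2=E, B3=F, B4=T, B5=E, B6=T, B6=F, B7=F, B8=F
union over all inputs: B1=T, B1=F, B2=E, B3=T, B3=F, B4=T, B4=F, B5=S, B5=E, B6=T, B6=F, B7=T, B7=F, B8=T, B8=F (15 outcomes)
no size-1 subset reaches all 15 outcomes (best union: 10/15)
no size-2 subset reaches all 15 outcomes (best union: 12/15)
no size-3 subset reaches all 15 outcomes (best union: 14/15)
size 4: inputs {1, 4, 6, 9} cover all 15 outcomes, and no lexicographically smaller subset of this size does

Answer: 1, 4, 6, 9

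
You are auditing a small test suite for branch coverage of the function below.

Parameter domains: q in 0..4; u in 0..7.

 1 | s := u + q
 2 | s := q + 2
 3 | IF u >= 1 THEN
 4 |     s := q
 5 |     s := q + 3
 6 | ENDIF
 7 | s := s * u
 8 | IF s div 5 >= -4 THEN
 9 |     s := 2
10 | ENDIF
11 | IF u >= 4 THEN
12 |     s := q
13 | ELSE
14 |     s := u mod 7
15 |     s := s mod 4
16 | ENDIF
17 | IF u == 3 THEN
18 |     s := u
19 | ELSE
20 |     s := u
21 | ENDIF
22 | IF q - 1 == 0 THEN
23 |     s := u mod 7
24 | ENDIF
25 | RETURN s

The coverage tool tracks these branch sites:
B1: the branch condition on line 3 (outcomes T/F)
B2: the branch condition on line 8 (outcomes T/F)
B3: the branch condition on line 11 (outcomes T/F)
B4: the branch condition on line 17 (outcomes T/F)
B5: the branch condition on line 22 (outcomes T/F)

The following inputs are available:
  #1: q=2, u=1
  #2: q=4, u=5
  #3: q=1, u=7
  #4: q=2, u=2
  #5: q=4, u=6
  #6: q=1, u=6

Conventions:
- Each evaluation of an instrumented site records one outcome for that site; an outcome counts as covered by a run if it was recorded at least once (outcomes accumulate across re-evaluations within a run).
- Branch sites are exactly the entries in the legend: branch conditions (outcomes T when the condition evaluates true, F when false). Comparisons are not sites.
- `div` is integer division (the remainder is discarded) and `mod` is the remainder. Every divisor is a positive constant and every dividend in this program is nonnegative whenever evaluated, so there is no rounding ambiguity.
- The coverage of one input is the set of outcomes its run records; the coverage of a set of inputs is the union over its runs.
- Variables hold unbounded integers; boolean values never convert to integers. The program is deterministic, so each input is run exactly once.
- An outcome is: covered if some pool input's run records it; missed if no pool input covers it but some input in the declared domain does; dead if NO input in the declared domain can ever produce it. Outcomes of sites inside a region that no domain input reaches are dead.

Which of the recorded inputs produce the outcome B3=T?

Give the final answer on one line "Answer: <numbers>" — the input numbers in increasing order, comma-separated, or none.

input #1 (q=2, u=1): does not record B3=T
input #2 (q=4, u=5): records B3=T
input #3 (q=1, u=7): records B3=T
input #4 (q=2, u=2): does not record B3=T
input #5 (q=4, u=6): records B3=T
input #6 (q=1, u=6): records B3=T

Answer: 2, 3, 5, 6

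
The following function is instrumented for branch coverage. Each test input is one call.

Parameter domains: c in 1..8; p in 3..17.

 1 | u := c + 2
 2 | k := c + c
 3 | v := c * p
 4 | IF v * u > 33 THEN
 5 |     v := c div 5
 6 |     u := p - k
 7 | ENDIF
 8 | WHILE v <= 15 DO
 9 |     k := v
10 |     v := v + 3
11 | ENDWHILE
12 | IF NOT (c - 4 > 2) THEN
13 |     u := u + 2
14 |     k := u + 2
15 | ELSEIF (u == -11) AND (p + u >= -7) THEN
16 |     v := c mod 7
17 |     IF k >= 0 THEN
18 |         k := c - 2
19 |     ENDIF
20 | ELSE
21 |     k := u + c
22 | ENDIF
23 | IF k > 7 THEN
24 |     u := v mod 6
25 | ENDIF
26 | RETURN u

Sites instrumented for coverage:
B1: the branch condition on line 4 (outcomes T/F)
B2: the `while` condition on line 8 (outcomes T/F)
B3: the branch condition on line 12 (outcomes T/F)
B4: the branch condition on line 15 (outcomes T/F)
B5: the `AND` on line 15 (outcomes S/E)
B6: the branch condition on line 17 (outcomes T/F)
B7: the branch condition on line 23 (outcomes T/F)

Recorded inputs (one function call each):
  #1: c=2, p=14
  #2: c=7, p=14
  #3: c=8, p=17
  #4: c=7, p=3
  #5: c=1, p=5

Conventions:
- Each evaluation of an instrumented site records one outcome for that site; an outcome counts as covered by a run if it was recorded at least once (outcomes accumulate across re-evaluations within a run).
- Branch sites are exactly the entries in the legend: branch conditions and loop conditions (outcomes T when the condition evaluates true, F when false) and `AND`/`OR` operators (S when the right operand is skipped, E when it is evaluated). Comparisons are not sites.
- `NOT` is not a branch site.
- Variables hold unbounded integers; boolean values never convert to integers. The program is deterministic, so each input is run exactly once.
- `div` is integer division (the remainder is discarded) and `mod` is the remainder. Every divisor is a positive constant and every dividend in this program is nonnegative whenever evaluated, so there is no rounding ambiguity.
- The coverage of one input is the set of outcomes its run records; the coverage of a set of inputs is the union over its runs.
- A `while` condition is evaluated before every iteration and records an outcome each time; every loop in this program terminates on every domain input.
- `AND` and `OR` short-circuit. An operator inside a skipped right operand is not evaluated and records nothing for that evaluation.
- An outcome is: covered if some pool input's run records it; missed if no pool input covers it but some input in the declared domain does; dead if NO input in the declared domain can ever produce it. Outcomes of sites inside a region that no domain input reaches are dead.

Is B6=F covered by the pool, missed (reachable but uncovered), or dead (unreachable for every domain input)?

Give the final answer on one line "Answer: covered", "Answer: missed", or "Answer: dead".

no pool input records B6=F
checking all 120 inputs in the declared domain: B6=F is never recorded -> dead

Answer: dead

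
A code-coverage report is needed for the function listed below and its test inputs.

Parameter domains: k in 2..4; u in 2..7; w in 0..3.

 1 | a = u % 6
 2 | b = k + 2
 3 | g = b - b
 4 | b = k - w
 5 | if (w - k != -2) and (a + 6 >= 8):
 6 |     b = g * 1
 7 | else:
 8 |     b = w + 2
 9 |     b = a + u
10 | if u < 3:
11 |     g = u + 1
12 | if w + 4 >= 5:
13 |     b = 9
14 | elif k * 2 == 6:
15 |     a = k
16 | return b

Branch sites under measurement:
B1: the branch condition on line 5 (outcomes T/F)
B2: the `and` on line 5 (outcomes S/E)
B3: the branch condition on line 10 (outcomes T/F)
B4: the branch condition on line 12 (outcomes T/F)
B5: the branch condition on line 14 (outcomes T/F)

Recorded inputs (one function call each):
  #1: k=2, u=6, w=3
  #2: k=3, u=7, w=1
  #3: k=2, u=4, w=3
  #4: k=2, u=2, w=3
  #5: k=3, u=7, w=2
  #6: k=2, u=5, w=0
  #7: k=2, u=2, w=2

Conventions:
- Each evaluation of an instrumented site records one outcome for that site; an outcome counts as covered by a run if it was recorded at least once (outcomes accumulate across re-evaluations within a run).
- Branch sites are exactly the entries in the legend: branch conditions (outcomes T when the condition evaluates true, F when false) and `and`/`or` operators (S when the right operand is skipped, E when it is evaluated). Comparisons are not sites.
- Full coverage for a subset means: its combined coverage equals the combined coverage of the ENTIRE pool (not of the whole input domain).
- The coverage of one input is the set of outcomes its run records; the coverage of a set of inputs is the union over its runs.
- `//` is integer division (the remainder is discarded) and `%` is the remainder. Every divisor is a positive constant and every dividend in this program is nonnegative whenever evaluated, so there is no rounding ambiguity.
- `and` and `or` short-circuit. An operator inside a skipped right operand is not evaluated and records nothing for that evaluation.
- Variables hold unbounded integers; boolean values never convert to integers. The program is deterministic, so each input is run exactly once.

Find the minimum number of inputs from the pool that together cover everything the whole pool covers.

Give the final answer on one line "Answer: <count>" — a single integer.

input #1 (k=2, u=6, w=3): events B2->E, B1->F, B3->F, B4->T; covers B1=F, B2=E, B3=F, B4=T
input #2 (k=3, u=7, w=1): events B2->S, B1->F, B3->F, B4->T; covers B1=F, B2=S, B3=F, B4=T
input #3 (k=2, u=4, w=3): events B2->E, B1->T, B3->F, B4->T; covers B1=T, B2=E, B3=F, B4=T
input #4 (k=2, u=2, w=3): events B2->E, B1->T, B3->T, B4->T; covers B1=T, B2=E, B3=T, B4=T
input #5 (k=3, u=7, w=2): events B2->E, B1->F, B3->F, B4->T; covers B1=F, B2=E, B3=F, B4=T
input #6 (k=2, u=5, w=0): events B2->S, B1->F, B3->F, B4->F, B5->F; covers B1=F, B2=S, B3=F, B4=F, B5=F
input #7 (k=2, u=2, w=2): events B2->E, B1->T, B3->T, B4->T; covers B1=T, B2=E, B3=T, B4=T
together the pool reaches 9 outcomes: B1=T, B1=F, B2=S, B2=E, B3=T, B3=F, B4=T, B4=F, B5=F
checked all size-1 subsets: none covers 9 outcomes (max 5/9)
inputs {4, 6} (size 2) cover everything; no size-2 subset with a lexicographically smaller index list covers all 9

Answer: 2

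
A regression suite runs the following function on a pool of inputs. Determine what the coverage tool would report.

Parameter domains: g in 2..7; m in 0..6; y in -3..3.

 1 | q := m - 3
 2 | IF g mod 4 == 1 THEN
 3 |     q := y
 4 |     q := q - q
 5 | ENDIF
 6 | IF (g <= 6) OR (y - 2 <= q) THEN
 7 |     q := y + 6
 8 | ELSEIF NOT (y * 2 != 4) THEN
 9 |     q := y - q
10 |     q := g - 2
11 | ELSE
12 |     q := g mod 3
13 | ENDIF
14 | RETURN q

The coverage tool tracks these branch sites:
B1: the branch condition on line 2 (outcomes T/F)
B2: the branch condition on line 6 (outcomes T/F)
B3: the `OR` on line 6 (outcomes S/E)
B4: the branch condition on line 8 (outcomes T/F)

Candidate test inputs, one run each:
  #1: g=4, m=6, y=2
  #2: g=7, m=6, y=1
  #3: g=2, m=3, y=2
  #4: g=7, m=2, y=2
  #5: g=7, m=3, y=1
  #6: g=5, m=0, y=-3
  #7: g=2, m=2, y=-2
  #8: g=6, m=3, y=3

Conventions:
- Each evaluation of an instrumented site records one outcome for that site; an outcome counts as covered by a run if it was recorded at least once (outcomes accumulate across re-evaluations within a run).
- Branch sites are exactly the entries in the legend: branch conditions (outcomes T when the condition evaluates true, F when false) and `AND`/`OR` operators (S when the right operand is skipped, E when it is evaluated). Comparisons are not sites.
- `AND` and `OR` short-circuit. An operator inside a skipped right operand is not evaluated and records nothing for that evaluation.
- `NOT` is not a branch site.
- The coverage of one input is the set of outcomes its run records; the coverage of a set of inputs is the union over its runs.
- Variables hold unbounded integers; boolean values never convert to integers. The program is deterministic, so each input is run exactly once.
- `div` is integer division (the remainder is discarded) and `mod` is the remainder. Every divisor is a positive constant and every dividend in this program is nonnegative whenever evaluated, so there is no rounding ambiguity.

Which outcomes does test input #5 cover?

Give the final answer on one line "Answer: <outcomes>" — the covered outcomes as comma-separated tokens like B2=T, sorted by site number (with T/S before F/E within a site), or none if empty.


Running input #5 (g=7, m=3, y=1), event by event:
  B1->F, B3->E, B2->T
distinct outcomes covered: B1=F, B2=T, B3=E
Answer: B1=F, B2=T, B3=E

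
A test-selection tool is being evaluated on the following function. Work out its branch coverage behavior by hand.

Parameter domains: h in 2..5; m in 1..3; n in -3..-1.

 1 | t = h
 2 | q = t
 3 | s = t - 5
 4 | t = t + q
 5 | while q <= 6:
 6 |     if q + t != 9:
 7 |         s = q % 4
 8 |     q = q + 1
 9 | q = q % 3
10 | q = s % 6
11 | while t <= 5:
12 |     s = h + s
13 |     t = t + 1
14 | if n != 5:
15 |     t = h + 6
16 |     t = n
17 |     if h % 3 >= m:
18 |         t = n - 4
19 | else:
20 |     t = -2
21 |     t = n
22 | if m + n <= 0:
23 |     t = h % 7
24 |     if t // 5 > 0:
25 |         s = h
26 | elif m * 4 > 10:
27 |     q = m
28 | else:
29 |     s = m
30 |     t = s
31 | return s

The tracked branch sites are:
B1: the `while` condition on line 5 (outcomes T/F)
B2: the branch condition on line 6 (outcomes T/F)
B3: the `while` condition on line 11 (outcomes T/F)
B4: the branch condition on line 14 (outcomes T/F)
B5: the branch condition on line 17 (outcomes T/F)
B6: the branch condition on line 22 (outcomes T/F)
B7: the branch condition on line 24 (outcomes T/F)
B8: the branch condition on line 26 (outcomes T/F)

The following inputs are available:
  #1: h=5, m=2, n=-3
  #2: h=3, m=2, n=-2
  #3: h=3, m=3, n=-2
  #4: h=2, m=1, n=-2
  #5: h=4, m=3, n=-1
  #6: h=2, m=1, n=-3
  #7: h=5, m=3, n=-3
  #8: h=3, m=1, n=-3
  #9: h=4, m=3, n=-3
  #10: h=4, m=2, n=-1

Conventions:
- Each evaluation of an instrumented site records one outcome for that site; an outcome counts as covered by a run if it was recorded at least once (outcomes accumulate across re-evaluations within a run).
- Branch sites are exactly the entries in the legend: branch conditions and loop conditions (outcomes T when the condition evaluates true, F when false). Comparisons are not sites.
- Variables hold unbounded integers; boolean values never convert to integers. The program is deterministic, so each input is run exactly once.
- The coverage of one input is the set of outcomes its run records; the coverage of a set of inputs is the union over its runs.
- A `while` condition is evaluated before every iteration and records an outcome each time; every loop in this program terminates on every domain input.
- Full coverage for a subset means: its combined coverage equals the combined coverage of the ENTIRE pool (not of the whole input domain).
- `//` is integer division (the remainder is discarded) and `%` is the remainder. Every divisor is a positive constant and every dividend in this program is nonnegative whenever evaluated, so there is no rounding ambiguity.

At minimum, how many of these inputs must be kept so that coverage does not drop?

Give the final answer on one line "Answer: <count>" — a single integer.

run #1 (h=5, m=2, n=-3) runs B1->T, B2->T, B1->T, B2->T, B1->F, B3->F, B4->T, B5->T, B6->T, B7->T; records B1=T, B1=F, B2=T, B3=F, B4=T, B5=T, B6=T, B7=T
run #2 (h=3, m=2, n=-2) runs B1->T, B2->F, B1->T, B2->T, B1->T, B2->T, B1->T, B2->T, B1->F, B3->F, B4->T, B5->F, B6->T, B7->F; records B1=T, B1=F, B2=T, B2=F, B3=F, B4=T, B5=F, B6=T, B7=F
run #3 (h=3, m=3, n=-2) runs B1->T, B2->F, B1->T, B2->T, B1->T, B2->T, B1->T, B2->T, B1->F, B3->F, B4->T, B5->F, B6->F, B8->T; records B1=T, B1=F, B2=T, B2=F, B3=F, B4=T, B5=F, B6=F, B8=T
run #4 (h=2, m=1, n=-2) runs B1->T, B2->T, B1->T, B2->T, B1->T, B2->T, B1->T, B2->F, B1->T, B2->T, B1->F, B3->T, B3->T, B3->F, ...; records B1=T, B1=F, B2=T, B2=F, B3=T, B3=F, B4=T, B5=T, B6=T, B7=F
run #5 (h=4, m=3, n=-1) runs B1->T, B2->T, B1->T, B2->T, B1->T, B2->T, B1->F, B3->F, B4->T, B5->F, B6->F, B8->T; records B1=T, B1=F, B2=T, B3=F, B4=T, B5=F, B6=F, B8=T
run #6 (h=2, m=1, n=-3) runs B1->T, B2->T, B1->T, B2->T, B1->T, B2->T, B1->T, B2->F, B1->T, B2->T, B1->F, B3->T, B3->T, B3->F, ...; records B1=T, B1=F, B2=T, B2=F, B3=T, B3=F, B4=T, B5=T, B6=T, B7=F
run #7 (h=5, m=3, n=-3) runs B1->T, B2->T, B1->T, B2->T, B1->F, B3->F, B4->T, B5->F, B6->T, B7->T; records B1=T, B1=F, B2=T, B3=F, B4=T, B5=F, B6=T, B7=T
run #8 (h=3, m=1, n=-3) runs B1->T, B2->F, B1->T, B2->T, B1->T, B2->T, B1->T, B2->T, B1->F, B3->F, B4->T, B5->F, B6->T, B7->F; records B1=T, B1=F, B2=T, B2=F, B3=F, B4=T, B5=F, B6=T, B7=F
run #9 (h=4, m=3, n=-3) runs B1->T, B2->T, B1->T, B2->T, B1->T, B2->T, B1->F, B3->F, B4->T, B5->F, B6->T, B7->F; records B1=T, B1=F, B2=T, B3=F, B4=T, B5=F, B6=T, B7=F
run #10 (h=4, m=2, n=-1) runs B1->T, B2->T, B1->T, B2->T, B1->T, B2->T, B1->F, B3->F, B4->T, B5->F, B6->F, B8->F; records B1=T, B1=F, B2=T, B3=F, B4=T, B5=F, B6=F, B8=F
together the pool reaches 15 outcomes: B1=T, B1=F, B2=T, B2=F, B3=T, B3=F, B4=T, B5=T, B5=F, B6=T, B6=F, B7=T, B7=F, B8=T, B8=F
size 1 is not enough: best union over all size-1 subsets is 10/15
size 2 is not enough: best union over all size-2 subsets is 13/15
size 3 is not enough: best union over all size-3 subsets is 14/15
inputs {1, 3, 4, 10} (size 4) cover everything; no size-4 subset with a lexicographically smaller index list covers all 15

Answer: 4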